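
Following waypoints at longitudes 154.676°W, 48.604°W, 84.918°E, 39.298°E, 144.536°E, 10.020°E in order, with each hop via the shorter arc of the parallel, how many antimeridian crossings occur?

Leg 1: -154.676° → -48.604°, shortest Δλ = 106.072° (east) — does not cross 180°.
Leg 2: -48.604° → +84.918°, shortest Δλ = 133.522° (east) — does not cross 180°.
Leg 3: +84.918° → +39.298°, shortest Δλ = -45.62° (west) — does not cross 180°.
Leg 4: +39.298° → +144.536°, shortest Δλ = 105.238° (east) — does not cross 180°.
Leg 5: +144.536° → +10.020°, shortest Δλ = -134.516° (west) — does not cross 180°.
Total crossings: 0.

0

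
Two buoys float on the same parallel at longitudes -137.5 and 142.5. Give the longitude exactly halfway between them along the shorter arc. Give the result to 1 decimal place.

Signed shortest Δλ from -137.5° to +142.5° is -80.0°.
Midpoint longitude = -137.5° + (-80.0°)/2 = -137.5° − 40.0° = -177.5°.
(The naïve average (-137.5 + +142.5)/2 = 2.5° is on the wrong side of the globe.)

-177.5°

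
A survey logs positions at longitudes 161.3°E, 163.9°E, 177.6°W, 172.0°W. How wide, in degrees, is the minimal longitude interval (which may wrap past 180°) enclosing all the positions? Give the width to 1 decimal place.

26.7°

Sort the longitudes: -177.6°, -172.0°, +161.3°, +163.9°.
Eastward gaps between consecutive values (wrapping around): 5.6°, 333.3°, 2.6°, 18.5°.
Largest gap = 333.3° ⇒ minimal covering band is its complement: 360° − 333.3° = 26.7°.
Band runs from +161.3° eastward to -172.0°, crossing the antimeridian.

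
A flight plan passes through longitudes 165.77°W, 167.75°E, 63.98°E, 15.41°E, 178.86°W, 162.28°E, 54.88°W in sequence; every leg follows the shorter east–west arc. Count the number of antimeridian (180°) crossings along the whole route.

4

Leg 1: -165.77° → +167.75°, shortest Δλ = -26.48° (west) — crosses 180°.
Leg 2: +167.75° → +63.98°, shortest Δλ = -103.77° (west) — does not cross 180°.
Leg 3: +63.98° → +15.41°, shortest Δλ = -48.57° (west) — does not cross 180°.
Leg 4: +15.41° → -178.86°, shortest Δλ = 165.73° (east) — crosses 180°.
Leg 5: -178.86° → +162.28°, shortest Δλ = -18.86° (west) — crosses 180°.
Leg 6: +162.28° → -54.88°, shortest Δλ = 142.84° (east) — crosses 180°.
Total crossings: 4.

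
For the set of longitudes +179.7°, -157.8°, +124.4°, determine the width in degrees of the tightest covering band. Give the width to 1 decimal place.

Sort the longitudes: -157.8°, +124.4°, +179.7°.
Eastward gaps between consecutive values (wrapping around): 282.2°, 55.3°, 22.5°.
Largest gap = 282.2° ⇒ minimal covering band is its complement: 360° − 282.2° = 77.8°.
Band runs from +124.4° eastward to -157.8°, crossing the antimeridian.

77.8°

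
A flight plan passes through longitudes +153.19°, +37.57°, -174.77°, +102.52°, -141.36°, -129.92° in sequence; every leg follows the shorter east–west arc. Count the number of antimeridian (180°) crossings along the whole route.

Leg 1: +153.19° → +37.57°, shortest Δλ = -115.62° (west) — does not cross 180°.
Leg 2: +37.57° → -174.77°, shortest Δλ = 147.66° (east) — crosses 180°.
Leg 3: -174.77° → +102.52°, shortest Δλ = -82.71° (west) — crosses 180°.
Leg 4: +102.52° → -141.36°, shortest Δλ = 116.12° (east) — crosses 180°.
Leg 5: -141.36° → -129.92°, shortest Δλ = 11.44° (east) — does not cross 180°.
Total crossings: 3.

3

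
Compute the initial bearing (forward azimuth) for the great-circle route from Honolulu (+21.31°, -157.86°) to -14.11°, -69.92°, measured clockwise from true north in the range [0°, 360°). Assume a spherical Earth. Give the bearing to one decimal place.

103.9°

Δλ = -69.92 − -157.86 = 87.94°.
θ = atan2( sin Δλ · cos φ₂ , cos φ₁ · sin φ₂ − sin φ₁ · cos φ₂ · cos Δλ )
  = atan2(0.96920, -0.23979) = 103.896° → normalised to [0°, 360°): 103.896°.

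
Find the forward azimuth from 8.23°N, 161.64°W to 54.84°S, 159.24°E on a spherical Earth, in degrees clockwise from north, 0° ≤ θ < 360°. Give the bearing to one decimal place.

202.6°

Δλ = 159.24 − -161.64 = 320.88°; wrapped into (−180°, 180°]: -39.12°.
θ = atan2( sin Δλ · cos φ₂ , cos φ₁ · sin φ₂ − sin φ₁ · cos φ₂ · cos Δλ )
  = atan2(-0.36334, -0.87308) = -157.405° → normalised to [0°, 360°): 202.595°.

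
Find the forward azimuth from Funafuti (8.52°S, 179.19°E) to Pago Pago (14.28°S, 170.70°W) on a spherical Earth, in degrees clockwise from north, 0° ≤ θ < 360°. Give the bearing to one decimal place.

Δλ = -170.70 − 179.19 = -349.89°; wrapped into (−180°, 180°]: 10.11°.
θ = atan2( sin Δλ · cos φ₂ , cos φ₁ · sin φ₂ − sin φ₁ · cos φ₂ · cos Δλ )
  = atan2(0.17011, -0.10259) = 121.093° → normalised to [0°, 360°): 121.093°.

121.1°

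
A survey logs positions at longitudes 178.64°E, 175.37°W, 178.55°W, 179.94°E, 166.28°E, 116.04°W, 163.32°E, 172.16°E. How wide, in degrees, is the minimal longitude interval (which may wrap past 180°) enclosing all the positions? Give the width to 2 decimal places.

80.64°

Sort the longitudes: -178.55°, -175.37°, -116.04°, +163.32°, +166.28°, +172.16°, +178.64°, +179.94°.
Eastward gaps between consecutive values (wrapping around): 3.18°, 59.33°, 279.36°, 2.96°, 5.88°, 6.48°, 1.30°, 1.51°.
Largest gap = 279.36° ⇒ minimal covering band is its complement: 360° − 279.36° = 80.64°.
Band runs from +163.32° eastward to -116.04°, crossing the antimeridian.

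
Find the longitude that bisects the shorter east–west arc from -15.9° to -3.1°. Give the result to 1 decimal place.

-9.5°

Signed shortest Δλ from -15.9° to -3.1° is +12.8°.
Midpoint longitude = -15.9° + (+12.8°)/2 = -15.9° + 6.4° = -9.5°.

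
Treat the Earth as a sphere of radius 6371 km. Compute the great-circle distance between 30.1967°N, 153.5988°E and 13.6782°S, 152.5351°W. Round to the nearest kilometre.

Δλ = -152.5351 − 153.5988 = -306.1339°; wrapped into (−180°, 180°]: 53.8661°.
Δφ = -13.6782 − 30.1967 = -43.8749°.
a = sin²(Δφ/2) + cos φ₁ · cos φ₂ · sin²(Δλ/2) = 0.311867.
c = 2·atan2(√a, √(1−a)) = 1.18503 rad → d = 6371·c ≈ 7549.84 km.

7550 km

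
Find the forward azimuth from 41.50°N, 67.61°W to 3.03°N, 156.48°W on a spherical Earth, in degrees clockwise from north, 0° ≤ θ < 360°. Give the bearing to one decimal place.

Δλ = -156.48 − -67.61 = -88.87°.
θ = atan2( sin Δλ · cos φ₂ , cos φ₁ · sin φ₂ − sin φ₁ · cos φ₂ · cos Δλ )
  = atan2(-0.99841, 0.02654) = -88.477° → normalised to [0°, 360°): 271.523°.

271.5°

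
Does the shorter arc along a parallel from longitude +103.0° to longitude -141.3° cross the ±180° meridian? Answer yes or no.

Yes

Naïve |-141.3 − 103.0| = 244.3° > 180°, so the shorter arc goes the other way round — across 180°.
Signed shortest Δλ = ((-141.3 − 103.0 + 180) mod 360) − 180 = 115.7°.
Going east by 115.7° from +103.0° passes through 180° before reaching -141.3°.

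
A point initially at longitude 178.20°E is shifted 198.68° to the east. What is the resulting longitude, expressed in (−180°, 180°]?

Start at +178.20°; shift +198.68° → +376.88°.
+376.88° lies outside (−180°, 180°]; subtract 360° → +16.88°.

16.88°E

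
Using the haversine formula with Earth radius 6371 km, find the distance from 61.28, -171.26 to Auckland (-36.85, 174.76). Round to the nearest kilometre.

Δλ = 174.76 − -171.26 = 346.02°; wrapped into (−180°, 180°]: -13.98°.
Δφ = -36.85 − 61.28 = -98.13°.
a = sin²(Δφ/2) + cos φ₁ · cos φ₂ · sin²(Δλ/2) = 0.576405.
c = 2·atan2(√a, √(1−a)) = 1.72421 rad → d = 6371·c ≈ 10984.92 km.

10985 km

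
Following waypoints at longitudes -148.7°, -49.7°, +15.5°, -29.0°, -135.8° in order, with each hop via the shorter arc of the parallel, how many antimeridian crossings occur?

Leg 1: -148.7° → -49.7°, shortest Δλ = 99.0° (east) — does not cross 180°.
Leg 2: -49.7° → +15.5°, shortest Δλ = 65.2° (east) — does not cross 180°.
Leg 3: +15.5° → -29.0°, shortest Δλ = -44.5° (west) — does not cross 180°.
Leg 4: -29.0° → -135.8°, shortest Δλ = -106.8° (west) — does not cross 180°.
Total crossings: 0.

0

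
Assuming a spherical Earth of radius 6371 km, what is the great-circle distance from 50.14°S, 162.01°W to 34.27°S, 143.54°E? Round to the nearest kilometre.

4698 km

Δλ = 143.54 − -162.01 = 305.55°; wrapped into (−180°, 180°]: -54.45°.
Δφ = -34.27 − -50.14 = 15.87°.
a = sin²(Δφ/2) + cos φ₁ · cos φ₂ · sin²(Δλ/2) = 0.129909.
c = 2·atan2(√a, √(1−a)) = 0.73746 rad → d = 6371·c ≈ 4698.33 km.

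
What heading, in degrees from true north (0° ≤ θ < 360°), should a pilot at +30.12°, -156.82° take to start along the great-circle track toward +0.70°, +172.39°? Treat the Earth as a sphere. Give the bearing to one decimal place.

Δλ = 172.39 − -156.82 = 329.21°; wrapped into (−180°, 180°]: -30.79°.
θ = atan2( sin Δλ · cos φ₂ , cos φ₁ · sin φ₂ − sin φ₁ · cos φ₂ · cos Δλ )
  = atan2(-0.51185, -0.42048) = -129.403° → normalised to [0°, 360°): 230.597°.

230.6°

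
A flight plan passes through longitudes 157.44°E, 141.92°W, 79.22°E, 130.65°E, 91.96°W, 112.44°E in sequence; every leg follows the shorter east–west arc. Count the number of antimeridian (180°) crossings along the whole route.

4

Leg 1: +157.44° → -141.92°, shortest Δλ = 60.64° (east) — crosses 180°.
Leg 2: -141.92° → +79.22°, shortest Δλ = -138.86° (west) — crosses 180°.
Leg 3: +79.22° → +130.65°, shortest Δλ = 51.43° (east) — does not cross 180°.
Leg 4: +130.65° → -91.96°, shortest Δλ = 137.39° (east) — crosses 180°.
Leg 5: -91.96° → +112.44°, shortest Δλ = -155.6° (west) — crosses 180°.
Total crossings: 4.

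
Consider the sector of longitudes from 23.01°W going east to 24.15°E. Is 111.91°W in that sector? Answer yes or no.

No

Band width going east from -23.01° to +24.15°: ((24.15 − -23.01) mod 360) = 47.16°.
Offset of -111.91° east of the west edge: ((-111.91 − -23.01) mod 360) = 271.10°.
271.10° > 47.16° ⇒ outside.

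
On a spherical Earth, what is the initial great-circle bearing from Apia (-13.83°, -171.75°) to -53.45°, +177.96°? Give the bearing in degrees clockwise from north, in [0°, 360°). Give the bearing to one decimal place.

Δλ = 177.96 − -171.75 = 349.71°; wrapped into (−180°, 180°]: -10.29°.
θ = atan2( sin Δλ · cos φ₂ , cos φ₁ · sin φ₂ − sin φ₁ · cos φ₂ · cos Δλ )
  = atan2(-0.10638, -0.63998) = -170.563° → normalised to [0°, 360°): 189.437°.

189.4°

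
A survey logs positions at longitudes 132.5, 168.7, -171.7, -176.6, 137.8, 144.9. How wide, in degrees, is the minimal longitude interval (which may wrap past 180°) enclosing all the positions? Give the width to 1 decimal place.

Sort the longitudes: -176.6°, -171.7°, +132.5°, +137.8°, +144.9°, +168.7°.
Eastward gaps between consecutive values (wrapping around): 4.9°, 304.2°, 5.3°, 7.1°, 23.8°, 14.7°.
Largest gap = 304.2° ⇒ minimal covering band is its complement: 360° − 304.2° = 55.8°.
Band runs from +132.5° eastward to -171.7°, crossing the antimeridian.

55.8°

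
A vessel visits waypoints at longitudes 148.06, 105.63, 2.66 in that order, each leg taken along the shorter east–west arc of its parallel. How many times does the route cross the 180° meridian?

Leg 1: +148.06° → +105.63°, shortest Δλ = -42.43° (west) — does not cross 180°.
Leg 2: +105.63° → +2.66°, shortest Δλ = -102.97° (west) — does not cross 180°.
Total crossings: 0.

0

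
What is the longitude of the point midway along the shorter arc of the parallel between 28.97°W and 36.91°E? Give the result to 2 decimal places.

3.97°E

Signed shortest Δλ from -28.97° to +36.91° is +65.88°.
Midpoint longitude = -28.97° + (+65.88°)/2 = -28.97° + 32.94° = +3.97°.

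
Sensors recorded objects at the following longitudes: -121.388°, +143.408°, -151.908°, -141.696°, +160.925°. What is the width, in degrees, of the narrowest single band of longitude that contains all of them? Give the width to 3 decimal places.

Sort the longitudes: -151.908°, -141.696°, -121.388°, +143.408°, +160.925°.
Eastward gaps between consecutive values (wrapping around): 10.212°, 20.308°, 264.796°, 17.517°, 47.167°.
Largest gap = 264.796° ⇒ minimal covering band is its complement: 360° − 264.796° = 95.204°.
Band runs from +143.408° eastward to -121.388°, crossing the antimeridian.

95.204°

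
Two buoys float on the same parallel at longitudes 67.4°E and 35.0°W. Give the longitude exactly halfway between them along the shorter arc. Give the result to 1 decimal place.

Signed shortest Δλ from +67.4° to -35.0° is -102.4°.
Midpoint longitude = +67.4° + (-102.4°)/2 = +67.4° − 51.2° = +16.2°.

16.2°E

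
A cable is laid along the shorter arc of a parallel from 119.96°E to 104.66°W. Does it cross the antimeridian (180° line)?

Naïve |-104.66 − 119.96| = 224.62° > 180°, so the shorter arc goes the other way round — across 180°.
Signed shortest Δλ = ((-104.66 − 119.96 + 180) mod 360) − 180 = 135.38°.
Going east by 135.38° from +119.96° passes through 180° before reaching -104.66°.

Yes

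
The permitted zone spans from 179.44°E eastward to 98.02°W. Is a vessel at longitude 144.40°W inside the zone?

Yes

Band width going east from +179.44° to -98.02°: ((-98.02 − 179.44) mod 360) = 82.54°.
Offset of -144.40° east of the west edge: ((-144.40 − 179.44) mod 360) = 36.16°.
36.16° ≤ 82.54° ⇒ inside.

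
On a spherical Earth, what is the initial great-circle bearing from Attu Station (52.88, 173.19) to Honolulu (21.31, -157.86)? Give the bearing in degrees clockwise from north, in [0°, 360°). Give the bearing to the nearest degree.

Δλ = -157.86 − 173.19 = -331.05°; wrapped into (−180°, 180°]: 28.95°.
θ = atan2( sin Δλ · cos φ₂ , cos φ₁ · sin φ₂ − sin φ₁ · cos φ₂ · cos Δλ )
  = atan2(0.45095, -0.43071) = 133.685° → normalised to [0°, 360°): 133.685°.

134°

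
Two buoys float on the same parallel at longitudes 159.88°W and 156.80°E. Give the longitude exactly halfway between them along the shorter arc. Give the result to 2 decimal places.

Signed shortest Δλ from -159.88° to +156.80° is -43.32°.
Midpoint longitude = -159.88° + (-43.32°)/2 = -159.88° − 21.66° = -181.54°.
Normalise into (−180°, 180°]: +178.46°.
(The naïve average (-159.88 + +156.80)/2 = -1.54° is on the wrong side of the globe.)

178.46°E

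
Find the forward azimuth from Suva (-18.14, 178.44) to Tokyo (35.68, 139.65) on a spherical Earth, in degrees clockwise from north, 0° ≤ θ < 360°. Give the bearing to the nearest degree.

326°

Δλ = 139.65 − 178.44 = -38.79°.
θ = atan2( sin Δλ · cos φ₂ , cos φ₁ · sin φ₂ − sin φ₁ · cos φ₂ · cos Δλ )
  = atan2(-0.50887, 0.75139) = -34.107° → normalised to [0°, 360°): 325.893°.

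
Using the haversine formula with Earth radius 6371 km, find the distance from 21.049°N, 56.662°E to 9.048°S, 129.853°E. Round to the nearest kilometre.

Δλ = 129.853 − 56.662 = 73.191°.
Δφ = -9.048 − 21.049 = -30.097°.
a = sin²(Δφ/2) + cos φ₁ · cos φ₂ · sin²(Δλ/2) = 0.394978.
c = 2·atan2(√a, √(1−a)) = 1.35918 rad → d = 6371·c ≈ 8659.31 km.

8659 km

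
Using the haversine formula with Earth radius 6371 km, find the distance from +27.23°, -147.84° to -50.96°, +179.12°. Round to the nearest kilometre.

Δλ = 179.12 − -147.84 = 326.96°; wrapped into (−180°, 180°]: -33.04°.
Δφ = -50.96 − 27.23 = -78.19°.
a = sin²(Δφ/2) + cos φ₁ · cos φ₂ · sin²(Δλ/2) = 0.442950.
c = 2·atan2(√a, √(1−a)) = 1.45645 rad → d = 6371·c ≈ 9279.03 km.

9279 km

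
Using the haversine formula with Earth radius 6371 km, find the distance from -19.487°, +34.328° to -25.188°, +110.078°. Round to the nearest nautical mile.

Δλ = 110.078 − 34.328 = 75.750°.
Δφ = -25.188 − -19.487 = -5.701°.
a = sin²(Δφ/2) + cos φ₁ · cos φ₂ · sin²(Δλ/2) = 0.324019.
c = 2·atan2(√a, √(1−a)) = 1.21113 rad → d = 6371·c ≈ 7716.11 km ≈ 4166.36 nmi.

4166 nmi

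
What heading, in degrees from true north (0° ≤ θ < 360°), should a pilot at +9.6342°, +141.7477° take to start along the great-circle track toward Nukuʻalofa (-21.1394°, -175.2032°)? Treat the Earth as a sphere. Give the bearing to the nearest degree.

Δλ = -175.2032 − 141.7477 = -316.9509°; wrapped into (−180°, 180°]: 43.0491°.
θ = atan2( sin Δλ · cos φ₂ , cos φ₁ · sin φ₂ − sin φ₁ · cos φ₂ · cos Δλ )
  = atan2(0.63669, -0.46962) = 126.412° → normalised to [0°, 360°): 126.412°.

126°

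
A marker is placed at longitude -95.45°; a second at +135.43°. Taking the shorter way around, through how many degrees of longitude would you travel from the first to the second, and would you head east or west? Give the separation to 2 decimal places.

Raw difference: 135.43 − -95.45 = 230.88°.
Normalise into (−180°, 180°]: 230.88° − 360° = -129.12°.
Negative ⇒ the second point lies to the west; separation 129.12°.

129.12° west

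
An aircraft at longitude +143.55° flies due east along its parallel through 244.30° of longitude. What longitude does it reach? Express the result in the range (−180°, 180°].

+27.85°

Start at +143.55°; shift +244.30° → +387.85°.
+387.85° lies outside (−180°, 180°]; subtract 360° → +27.85°.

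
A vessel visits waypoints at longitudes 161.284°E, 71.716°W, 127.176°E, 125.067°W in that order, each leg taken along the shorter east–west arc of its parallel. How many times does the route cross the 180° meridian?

3

Leg 1: +161.284° → -71.716°, shortest Δλ = 127.0° (east) — crosses 180°.
Leg 2: -71.716° → +127.176°, shortest Δλ = -161.108° (west) — crosses 180°.
Leg 3: +127.176° → -125.067°, shortest Δλ = 107.757° (east) — crosses 180°.
Total crossings: 3.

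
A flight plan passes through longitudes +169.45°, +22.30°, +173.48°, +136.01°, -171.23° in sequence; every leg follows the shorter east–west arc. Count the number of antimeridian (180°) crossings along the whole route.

1

Leg 1: +169.45° → +22.30°, shortest Δλ = -147.15° (west) — does not cross 180°.
Leg 2: +22.30° → +173.48°, shortest Δλ = 151.18° (east) — does not cross 180°.
Leg 3: +173.48° → +136.01°, shortest Δλ = -37.47° (west) — does not cross 180°.
Leg 4: +136.01° → -171.23°, shortest Δλ = 52.76° (east) — crosses 180°.
Total crossings: 1.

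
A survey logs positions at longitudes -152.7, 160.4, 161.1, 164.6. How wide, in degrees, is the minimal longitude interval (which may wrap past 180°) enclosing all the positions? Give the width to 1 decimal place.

46.9°

Sort the longitudes: -152.7°, +160.4°, +161.1°, +164.6°.
Eastward gaps between consecutive values (wrapping around): 313.1°, 0.7°, 3.5°, 42.7°.
Largest gap = 313.1° ⇒ minimal covering band is its complement: 360° − 313.1° = 46.9°.
Band runs from +160.4° eastward to -152.7°, crossing the antimeridian.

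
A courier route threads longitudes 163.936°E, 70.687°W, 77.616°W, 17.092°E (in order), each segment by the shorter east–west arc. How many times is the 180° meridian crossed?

1

Leg 1: +163.936° → -70.687°, shortest Δλ = 125.377° (east) — crosses 180°.
Leg 2: -70.687° → -77.616°, shortest Δλ = -6.929° (west) — does not cross 180°.
Leg 3: -77.616° → +17.092°, shortest Δλ = 94.708° (east) — does not cross 180°.
Total crossings: 1.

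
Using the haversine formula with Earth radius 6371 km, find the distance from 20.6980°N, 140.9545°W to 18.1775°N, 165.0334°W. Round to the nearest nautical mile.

Δλ = -165.0334 − -140.9545 = -24.0789°.
Δφ = 18.1775 − 20.6980 = -2.5205°.
a = sin²(Δφ/2) + cos φ₁ · cos φ₂ · sin²(Δλ/2) = 0.039152.
c = 2·atan2(√a, √(1−a)) = 0.39837 rad → d = 6371·c ≈ 2538.00 km ≈ 1370.41 nmi.

1370 nmi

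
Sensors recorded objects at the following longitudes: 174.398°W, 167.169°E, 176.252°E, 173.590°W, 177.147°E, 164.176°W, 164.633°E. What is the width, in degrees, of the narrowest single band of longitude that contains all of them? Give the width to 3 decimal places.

31.191°

Sort the longitudes: -174.398°, -173.590°, -164.176°, +164.633°, +167.169°, +176.252°, +177.147°.
Eastward gaps between consecutive values (wrapping around): 0.808°, 9.414°, 328.809°, 2.536°, 9.083°, 0.895°, 8.455°.
Largest gap = 328.809° ⇒ minimal covering band is its complement: 360° − 328.809° = 31.191°.
Band runs from +164.633° eastward to -164.176°, crossing the antimeridian.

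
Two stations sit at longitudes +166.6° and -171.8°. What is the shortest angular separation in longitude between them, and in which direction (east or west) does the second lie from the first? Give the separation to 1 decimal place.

21.6° east

Raw difference: -171.8 − 166.6 = -338.4°.
Normalise into (−180°, 180°]: -338.4° + 360° = 21.6°.
Positive ⇒ the second point lies to the east; separation 21.6°.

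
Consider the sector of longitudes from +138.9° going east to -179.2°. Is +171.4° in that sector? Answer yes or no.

Yes

Band width going east from +138.9° to -179.2°: ((-179.2 − 138.9) mod 360) = 41.9°.
Offset of +171.4° east of the west edge: ((171.4 − 138.9) mod 360) = 32.5°.
32.5° ≤ 41.9° ⇒ inside.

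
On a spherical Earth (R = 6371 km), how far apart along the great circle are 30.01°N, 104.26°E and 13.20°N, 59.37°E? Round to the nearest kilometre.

4964 km

Δλ = 59.37 − 104.26 = -44.89°.
Δφ = 13.20 − 30.01 = -16.81°.
a = sin²(Δφ/2) + cos φ₁ · cos φ₂ · sin²(Δλ/2) = 0.144257.
c = 2·atan2(√a, √(1−a)) = 0.77919 rad → d = 6371·c ≈ 4964.19 km.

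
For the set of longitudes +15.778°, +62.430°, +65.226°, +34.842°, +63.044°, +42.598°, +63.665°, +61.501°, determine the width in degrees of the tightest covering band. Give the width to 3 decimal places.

49.448°

Sort the longitudes: +15.778°, +34.842°, +42.598°, +61.501°, +62.430°, +63.044°, +63.665°, +65.226°.
Eastward gaps between consecutive values (wrapping around): 19.064°, 7.756°, 18.903°, 0.929°, 0.614°, 0.621°, 1.561°, 310.552°.
Largest gap = 310.552° ⇒ minimal covering band is its complement: 360° − 310.552° = 49.448°.
Band runs from +15.778° eastward to +65.226°.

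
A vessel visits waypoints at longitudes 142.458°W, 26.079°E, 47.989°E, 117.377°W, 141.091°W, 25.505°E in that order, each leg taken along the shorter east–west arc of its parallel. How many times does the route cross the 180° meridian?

Leg 1: -142.458° → +26.079°, shortest Δλ = 168.537° (east) — does not cross 180°.
Leg 2: +26.079° → +47.989°, shortest Δλ = 21.91° (east) — does not cross 180°.
Leg 3: +47.989° → -117.377°, shortest Δλ = -165.366° (west) — does not cross 180°.
Leg 4: -117.377° → -141.091°, shortest Δλ = -23.714° (west) — does not cross 180°.
Leg 5: -141.091° → +25.505°, shortest Δλ = 166.596° (east) — does not cross 180°.
Total crossings: 0.

0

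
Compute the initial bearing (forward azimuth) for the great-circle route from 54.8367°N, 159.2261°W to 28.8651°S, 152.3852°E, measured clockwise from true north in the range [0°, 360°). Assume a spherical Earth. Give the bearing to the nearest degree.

Δλ = 152.3852 − -159.2261 = 311.6113°; wrapped into (−180°, 180°]: -48.3887°.
θ = atan2( sin Δλ · cos φ₂ , cos φ₁ · sin φ₂ − sin φ₁ · cos φ₂ · cos Δλ )
  = atan2(-0.65478, -0.75346) = -139.009° → normalised to [0°, 360°): 220.991°.

221°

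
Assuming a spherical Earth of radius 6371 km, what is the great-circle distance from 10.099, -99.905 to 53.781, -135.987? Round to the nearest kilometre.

Δλ = -135.987 − -99.905 = -36.082°.
Δφ = 53.781 − 10.099 = 43.682°.
a = sin²(Δφ/2) + cos φ₁ · cos φ₂ · sin²(Δλ/2) = 0.194202.
c = 2·atan2(√a, √(1−a)) = 0.91272 rad → d = 6371·c ≈ 5814.94 km.

5815 km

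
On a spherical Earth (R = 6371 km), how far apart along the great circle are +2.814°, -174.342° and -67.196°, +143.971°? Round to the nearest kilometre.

Δλ = 143.971 − -174.342 = 318.313°; wrapped into (−180°, 180°]: -41.687°.
Δφ = -67.196 − 2.814 = -70.010°.
a = sin²(Δφ/2) + cos φ₁ · cos φ₂ · sin²(Δλ/2) = 0.378082.
c = 2·atan2(√a, √(1−a)) = 1.32448 rad → d = 6371·c ≈ 8438.25 km.

8438 km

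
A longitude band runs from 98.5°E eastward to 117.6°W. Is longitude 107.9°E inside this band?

Band width going east from +98.5° to -117.6°: ((-117.6 − 98.5) mod 360) = 143.9°.
Offset of +107.9° east of the west edge: ((107.9 − 98.5) mod 360) = 9.4°.
9.4° ≤ 143.9° ⇒ inside.

Yes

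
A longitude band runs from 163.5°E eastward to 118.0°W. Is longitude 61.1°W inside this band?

Band width going east from +163.5° to -118.0°: ((-118.0 − 163.5) mod 360) = 78.5°.
Offset of -61.1° east of the west edge: ((-61.1 − 163.5) mod 360) = 135.4°.
135.4° > 78.5° ⇒ outside.

No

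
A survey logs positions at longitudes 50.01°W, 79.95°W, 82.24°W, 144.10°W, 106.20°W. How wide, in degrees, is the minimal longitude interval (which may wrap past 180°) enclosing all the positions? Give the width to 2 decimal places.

Sort the longitudes: -144.10°, -106.20°, -82.24°, -79.95°, -50.01°.
Eastward gaps between consecutive values (wrapping around): 37.90°, 23.96°, 2.29°, 29.94°, 265.91°.
Largest gap = 265.91° ⇒ minimal covering band is its complement: 360° − 265.91° = 94.09°.
Band runs from -144.10° eastward to -50.01°.

94.09°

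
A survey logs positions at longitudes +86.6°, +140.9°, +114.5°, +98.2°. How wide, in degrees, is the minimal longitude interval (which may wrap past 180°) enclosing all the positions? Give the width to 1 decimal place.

54.3°

Sort the longitudes: +86.6°, +98.2°, +114.5°, +140.9°.
Eastward gaps between consecutive values (wrapping around): 11.6°, 16.3°, 26.4°, 305.7°.
Largest gap = 305.7° ⇒ minimal covering band is its complement: 360° − 305.7° = 54.3°.
Band runs from +86.6° eastward to +140.9°.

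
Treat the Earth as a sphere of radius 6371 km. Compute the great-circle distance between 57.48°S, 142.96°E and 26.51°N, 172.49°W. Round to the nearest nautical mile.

Δλ = -172.49 − 142.96 = -315.45°; wrapped into (−180°, 180°]: 44.55°.
Δφ = 26.51 − -57.48 = 83.99°.
a = sin²(Δφ/2) + cos φ₁ · cos φ₂ · sin²(Δλ/2) = 0.516769.
c = 2·atan2(√a, √(1−a)) = 1.60434 rad → d = 6371·c ≈ 10221.26 km ≈ 5519.04 nmi.

5519 nmi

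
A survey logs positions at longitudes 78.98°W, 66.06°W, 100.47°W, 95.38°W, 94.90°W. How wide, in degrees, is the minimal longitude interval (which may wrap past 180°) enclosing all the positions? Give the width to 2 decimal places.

Sort the longitudes: -100.47°, -95.38°, -94.90°, -78.98°, -66.06°.
Eastward gaps between consecutive values (wrapping around): 5.09°, 0.48°, 15.92°, 12.92°, 325.59°.
Largest gap = 325.59° ⇒ minimal covering band is its complement: 360° − 325.59° = 34.41°.
Band runs from -100.47° eastward to -66.06°.

34.41°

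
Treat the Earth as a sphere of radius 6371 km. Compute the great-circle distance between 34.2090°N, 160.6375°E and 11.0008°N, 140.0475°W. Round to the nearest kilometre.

Δλ = -140.0475 − 160.6375 = -300.6850°; wrapped into (−180°, 180°]: 59.3150°.
Δφ = 11.0008 − 34.2090 = -23.2082°.
a = sin²(Δφ/2) + cos φ₁ · cos φ₂ · sin²(Δλ/2) = 0.239222.
c = 2·atan2(√a, √(1−a)) = 1.02212 rad → d = 6371·c ≈ 6511.94 km.

6512 km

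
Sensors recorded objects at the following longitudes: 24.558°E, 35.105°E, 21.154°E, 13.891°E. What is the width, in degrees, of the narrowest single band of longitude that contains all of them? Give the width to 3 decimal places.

Sort the longitudes: +13.891°, +21.154°, +24.558°, +35.105°.
Eastward gaps between consecutive values (wrapping around): 7.263°, 3.404°, 10.547°, 338.786°.
Largest gap = 338.786° ⇒ minimal covering band is its complement: 360° − 338.786° = 21.214°.
Band runs from +13.891° eastward to +35.105°.

21.214°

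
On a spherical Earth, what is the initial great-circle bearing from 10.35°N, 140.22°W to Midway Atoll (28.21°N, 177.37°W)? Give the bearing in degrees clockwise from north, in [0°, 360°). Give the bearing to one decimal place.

302.5°

Δλ = -177.37 − -140.22 = -37.15°.
θ = atan2( sin Δλ · cos φ₂ , cos φ₁ · sin φ₂ − sin φ₁ · cos φ₂ · cos Δλ )
  = atan2(-0.53217, 0.33882) = -57.516° → normalised to [0°, 360°): 302.484°.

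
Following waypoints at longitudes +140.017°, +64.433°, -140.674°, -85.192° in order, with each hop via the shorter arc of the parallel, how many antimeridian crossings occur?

1

Leg 1: +140.017° → +64.433°, shortest Δλ = -75.584° (west) — does not cross 180°.
Leg 2: +64.433° → -140.674°, shortest Δλ = 154.893° (east) — crosses 180°.
Leg 3: -140.674° → -85.192°, shortest Δλ = 55.482° (east) — does not cross 180°.
Total crossings: 1.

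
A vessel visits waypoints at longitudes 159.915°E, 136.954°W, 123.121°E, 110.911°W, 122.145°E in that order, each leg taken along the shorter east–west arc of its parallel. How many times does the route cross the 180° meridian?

Leg 1: +159.915° → -136.954°, shortest Δλ = 63.131° (east) — crosses 180°.
Leg 2: -136.954° → +123.121°, shortest Δλ = -99.925° (west) — crosses 180°.
Leg 3: +123.121° → -110.911°, shortest Δλ = 125.968° (east) — crosses 180°.
Leg 4: -110.911° → +122.145°, shortest Δλ = -126.944° (west) — crosses 180°.
Total crossings: 4.

4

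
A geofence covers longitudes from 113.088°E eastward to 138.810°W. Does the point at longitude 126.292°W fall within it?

Band width going east from +113.088° to -138.810°: ((-138.810 − 113.088) mod 360) = 108.102°.
Offset of -126.292° east of the west edge: ((-126.292 − 113.088) mod 360) = 120.620°.
120.620° > 108.102° ⇒ outside.

No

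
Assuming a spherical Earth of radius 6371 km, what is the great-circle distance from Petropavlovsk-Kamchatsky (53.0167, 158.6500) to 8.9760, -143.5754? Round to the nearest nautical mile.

3831 nmi

Δλ = -143.5754 − 158.6500 = -302.2254°; wrapped into (−180°, 180°]: 57.7746°.
Δφ = 8.9760 − 53.0167 = -44.0407°.
a = sin²(Δφ/2) + cos φ₁ · cos φ₂ · sin²(Δλ/2) = 0.279251.
c = 2·atan2(√a, √(1−a)) = 1.11353 rad → d = 6371·c ≈ 7094.30 km ≈ 3830.61 nmi.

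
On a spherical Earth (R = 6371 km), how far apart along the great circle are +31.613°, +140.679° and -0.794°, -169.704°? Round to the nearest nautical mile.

3423 nmi

Δλ = -169.704 − 140.679 = -310.383°; wrapped into (−180°, 180°]: 49.617°.
Δφ = -0.794 − 31.613 = -32.407°.
a = sin²(Δφ/2) + cos φ₁ · cos φ₂ · sin²(Δλ/2) = 0.227783.
c = 2·atan2(√a, √(1−a)) = 0.99508 rad → d = 6371·c ≈ 6339.66 km ≈ 3423.14 nmi.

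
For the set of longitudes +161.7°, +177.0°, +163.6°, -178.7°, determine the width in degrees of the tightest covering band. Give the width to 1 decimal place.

19.6°

Sort the longitudes: -178.7°, +161.7°, +163.6°, +177.0°.
Eastward gaps between consecutive values (wrapping around): 340.4°, 1.9°, 13.4°, 4.3°.
Largest gap = 340.4° ⇒ minimal covering band is its complement: 360° − 340.4° = 19.6°.
Band runs from +161.7° eastward to -178.7°, crossing the antimeridian.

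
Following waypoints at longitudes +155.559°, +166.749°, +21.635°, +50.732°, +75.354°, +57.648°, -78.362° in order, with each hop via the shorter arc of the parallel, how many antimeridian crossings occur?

Leg 1: +155.559° → +166.749°, shortest Δλ = 11.19° (east) — does not cross 180°.
Leg 2: +166.749° → +21.635°, shortest Δλ = -145.114° (west) — does not cross 180°.
Leg 3: +21.635° → +50.732°, shortest Δλ = 29.097° (east) — does not cross 180°.
Leg 4: +50.732° → +75.354°, shortest Δλ = 24.622° (east) — does not cross 180°.
Leg 5: +75.354° → +57.648°, shortest Δλ = -17.706° (west) — does not cross 180°.
Leg 6: +57.648° → -78.362°, shortest Δλ = -136.01° (west) — does not cross 180°.
Total crossings: 0.

0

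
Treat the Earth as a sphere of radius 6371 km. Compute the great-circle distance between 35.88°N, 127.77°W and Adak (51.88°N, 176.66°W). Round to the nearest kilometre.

4205 km

Δλ = -176.66 − -127.77 = -48.89°.
Δφ = 51.88 − 35.88 = 16.00°.
a = sin²(Δφ/2) + cos φ₁ · cos φ₂ · sin²(Δλ/2) = 0.105022.
c = 2·atan2(√a, √(1−a)) = 0.66006 rad → d = 6371·c ≈ 4205.24 km.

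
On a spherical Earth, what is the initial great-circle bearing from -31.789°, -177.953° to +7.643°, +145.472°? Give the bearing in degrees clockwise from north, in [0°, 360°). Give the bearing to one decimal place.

Δλ = 145.472 − -177.953 = 323.425°; wrapped into (−180°, 180°]: -36.575°.
θ = atan2( sin Δλ · cos φ₂ , cos φ₁ · sin φ₂ − sin φ₁ · cos φ₂ · cos Δλ )
  = atan2(-0.59058, 0.53235) = -47.969° → normalised to [0°, 360°): 312.031°.

312.0°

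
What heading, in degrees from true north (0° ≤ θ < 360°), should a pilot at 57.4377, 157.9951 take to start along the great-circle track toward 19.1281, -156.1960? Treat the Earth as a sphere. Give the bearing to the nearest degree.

119°

Δλ = -156.1960 − 157.9951 = -314.1911°; wrapped into (−180°, 180°]: 45.8089°.
θ = atan2( sin Δλ · cos φ₂ , cos φ₁ · sin φ₂ − sin φ₁ · cos φ₂ · cos Δλ )
  = atan2(0.67743, -0.37868) = 119.205° → normalised to [0°, 360°): 119.205°.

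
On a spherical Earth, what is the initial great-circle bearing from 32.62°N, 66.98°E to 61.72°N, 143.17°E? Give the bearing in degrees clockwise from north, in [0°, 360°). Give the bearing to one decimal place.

Δλ = 143.17 − 66.98 = 76.19°.
θ = atan2( sin Δλ · cos φ₂ , cos φ₁ · sin φ₂ − sin φ₁ · cos φ₂ · cos Δλ )
  = atan2(0.46009, 0.68077) = 34.052° → normalised to [0°, 360°): 34.052°.

34.1°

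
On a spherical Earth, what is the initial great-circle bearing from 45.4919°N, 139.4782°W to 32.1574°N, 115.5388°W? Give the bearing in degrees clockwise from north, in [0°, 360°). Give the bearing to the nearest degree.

117°

Δλ = -115.5388 − -139.4782 = 23.9394°.
θ = atan2( sin Δλ · cos φ₂ , cos φ₁ · sin φ₂ − sin φ₁ · cos φ₂ · cos Δλ )
  = atan2(0.34352, -0.17870) = 117.483° → normalised to [0°, 360°): 117.483°.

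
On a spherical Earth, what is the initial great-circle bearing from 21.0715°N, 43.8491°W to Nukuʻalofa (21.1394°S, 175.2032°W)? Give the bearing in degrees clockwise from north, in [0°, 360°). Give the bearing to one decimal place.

260.7°

Δλ = -175.2032 − -43.8491 = -131.3541°.
θ = atan2( sin Δλ · cos φ₂ , cos φ₁ · sin φ₂ − sin φ₁ · cos φ₂ · cos Δλ )
  = atan2(-0.70013, -0.11496) = -99.325° → normalised to [0°, 360°): 260.675°.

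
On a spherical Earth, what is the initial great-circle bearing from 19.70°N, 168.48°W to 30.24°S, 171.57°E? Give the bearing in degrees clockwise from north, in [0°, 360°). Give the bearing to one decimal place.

201.5°

Δλ = 171.57 − -168.48 = 340.05°; wrapped into (−180°, 180°]: -19.95°.
θ = atan2( sin Δλ · cos φ₂ , cos φ₁ · sin φ₂ − sin φ₁ · cos φ₂ · cos Δλ )
  = atan2(-0.29477, -0.74789) = -158.489° → normalised to [0°, 360°): 201.511°.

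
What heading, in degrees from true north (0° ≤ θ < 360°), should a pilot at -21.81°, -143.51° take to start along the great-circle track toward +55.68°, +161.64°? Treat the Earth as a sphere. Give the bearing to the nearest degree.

333°

Δλ = 161.64 − -143.51 = 305.15°; wrapped into (−180°, 180°]: -54.85°.
θ = atan2( sin Δλ · cos φ₂ , cos φ₁ · sin φ₂ − sin φ₁ · cos φ₂ · cos Δλ )
  = atan2(-0.46100, 0.88738) = -27.452° → normalised to [0°, 360°): 332.548°.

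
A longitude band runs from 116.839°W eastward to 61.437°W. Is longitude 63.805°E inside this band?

Band width going east from -116.839° to -61.437°: ((-61.437 − -116.839) mod 360) = 55.402°.
Offset of +63.805° east of the west edge: ((63.805 − -116.839) mod 360) = 180.644°.
180.644° > 55.402° ⇒ outside.

No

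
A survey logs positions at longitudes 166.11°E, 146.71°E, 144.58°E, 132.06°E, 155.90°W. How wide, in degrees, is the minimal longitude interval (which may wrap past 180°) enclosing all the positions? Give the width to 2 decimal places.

72.04°

Sort the longitudes: -155.90°, +132.06°, +144.58°, +146.71°, +166.11°.
Eastward gaps between consecutive values (wrapping around): 287.96°, 12.52°, 2.13°, 19.40°, 37.99°.
Largest gap = 287.96° ⇒ minimal covering band is its complement: 360° − 287.96° = 72.04°.
Band runs from +132.06° eastward to -155.90°, crossing the antimeridian.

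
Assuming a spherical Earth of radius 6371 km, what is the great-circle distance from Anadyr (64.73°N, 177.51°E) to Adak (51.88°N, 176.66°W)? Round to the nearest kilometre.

1467 km

Δλ = -176.66 − 177.51 = -354.17°; wrapped into (−180°, 180°]: 5.83°.
Δφ = 51.88 − 64.73 = -12.85°.
a = sin²(Δφ/2) + cos φ₁ · cos φ₂ · sin²(Δλ/2) = 0.013204.
c = 2·atan2(√a, √(1−a)) = 0.23032 rad → d = 6371·c ≈ 1467.39 km.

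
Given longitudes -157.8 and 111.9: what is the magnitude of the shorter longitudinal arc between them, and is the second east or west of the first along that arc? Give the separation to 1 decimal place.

90.3° west

Raw difference: 111.9 − -157.8 = 269.7°.
Normalise into (−180°, 180°]: 269.7° − 360° = -90.3°.
Negative ⇒ the second point lies to the west; separation 90.3°.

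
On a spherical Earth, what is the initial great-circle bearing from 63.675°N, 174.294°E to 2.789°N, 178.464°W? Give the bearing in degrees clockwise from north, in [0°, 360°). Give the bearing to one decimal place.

171.7°

Δλ = -178.464 − 174.294 = -352.758°; wrapped into (−180°, 180°]: 7.242°.
θ = atan2( sin Δλ · cos φ₂ , cos φ₁ · sin φ₂ − sin φ₁ · cos φ₂ · cos Δλ )
  = atan2(0.12591, -0.86651) = 171.732° → normalised to [0°, 360°): 171.732°.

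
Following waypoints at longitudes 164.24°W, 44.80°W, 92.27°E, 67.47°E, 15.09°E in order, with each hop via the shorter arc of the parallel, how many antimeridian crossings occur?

Leg 1: -164.24° → -44.80°, shortest Δλ = 119.44° (east) — does not cross 180°.
Leg 2: -44.80° → +92.27°, shortest Δλ = 137.07° (east) — does not cross 180°.
Leg 3: +92.27° → +67.47°, shortest Δλ = -24.8° (west) — does not cross 180°.
Leg 4: +67.47° → +15.09°, shortest Δλ = -52.38° (west) — does not cross 180°.
Total crossings: 0.

0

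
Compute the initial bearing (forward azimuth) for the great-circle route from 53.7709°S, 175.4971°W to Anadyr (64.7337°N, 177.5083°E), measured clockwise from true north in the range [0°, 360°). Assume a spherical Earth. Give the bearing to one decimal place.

Δλ = 177.5083 − -175.4971 = 353.0054°; wrapped into (−180°, 180°]: -6.9946°.
θ = atan2( sin Δλ · cos φ₂ , cos φ₁ · sin φ₂ − sin φ₁ · cos φ₂ · cos Δλ )
  = atan2(-0.05198, 0.87622) = -3.395° → normalised to [0°, 360°): 356.605°.

356.6°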